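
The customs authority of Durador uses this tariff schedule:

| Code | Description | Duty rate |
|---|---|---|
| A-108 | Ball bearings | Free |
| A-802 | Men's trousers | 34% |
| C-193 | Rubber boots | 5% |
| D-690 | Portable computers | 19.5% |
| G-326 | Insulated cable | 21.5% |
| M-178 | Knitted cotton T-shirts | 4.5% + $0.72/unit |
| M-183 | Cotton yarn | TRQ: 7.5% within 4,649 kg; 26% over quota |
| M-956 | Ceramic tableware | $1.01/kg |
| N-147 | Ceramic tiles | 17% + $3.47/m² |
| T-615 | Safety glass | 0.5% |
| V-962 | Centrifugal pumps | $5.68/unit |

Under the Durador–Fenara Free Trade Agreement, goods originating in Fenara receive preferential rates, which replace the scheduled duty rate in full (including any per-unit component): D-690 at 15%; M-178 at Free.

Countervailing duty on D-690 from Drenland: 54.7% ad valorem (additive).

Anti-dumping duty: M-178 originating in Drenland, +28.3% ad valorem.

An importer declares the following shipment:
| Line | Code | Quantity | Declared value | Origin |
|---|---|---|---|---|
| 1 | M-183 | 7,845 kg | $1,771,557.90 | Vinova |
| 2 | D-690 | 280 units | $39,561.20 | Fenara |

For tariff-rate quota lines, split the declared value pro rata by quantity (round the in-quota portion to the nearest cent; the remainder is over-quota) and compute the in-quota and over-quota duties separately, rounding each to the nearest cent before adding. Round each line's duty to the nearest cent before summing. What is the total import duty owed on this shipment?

Line 1 (M-183, Vinova, 7,845 kg, $1,771,557.90):
Code M-183 is under a tariff-rate quota (threshold 4,649 kg). In-quota: 4,649 kg at 7.5%; over-quota: 3,196 kg at 26%.
Pro-rata value split: in-quota = $1,771,557.90 × 4,649/7,845 = $1,049,837.18; over-quota = $1,771,557.90 − $1,049,837.18 = $721,720.72.
In-quota duty = $1,049,837.18 × 7.5% = $78,737.79. Over-quota duty = $721,720.72 × 26% = $187,647.39.
Line duty = $78,737.79 + $187,647.39 = $266,385.18.
Line 2 (D-690, Fenara, 280 units, $39,561.20):
Base rate for D-690 is 19.5%.
Origin Fenara qualifies under the Durador–Fenara agreement and D-690 is covered: preferential rate 15% applies instead.
The additional-duty order on D-690 targets Drenland, not Fenara; it does not apply.
Duty = $39,561.20 × 15% = $5,934.18.
Total = $266,385.18 + $5,934.18 = $272,319.36.

$272,319.36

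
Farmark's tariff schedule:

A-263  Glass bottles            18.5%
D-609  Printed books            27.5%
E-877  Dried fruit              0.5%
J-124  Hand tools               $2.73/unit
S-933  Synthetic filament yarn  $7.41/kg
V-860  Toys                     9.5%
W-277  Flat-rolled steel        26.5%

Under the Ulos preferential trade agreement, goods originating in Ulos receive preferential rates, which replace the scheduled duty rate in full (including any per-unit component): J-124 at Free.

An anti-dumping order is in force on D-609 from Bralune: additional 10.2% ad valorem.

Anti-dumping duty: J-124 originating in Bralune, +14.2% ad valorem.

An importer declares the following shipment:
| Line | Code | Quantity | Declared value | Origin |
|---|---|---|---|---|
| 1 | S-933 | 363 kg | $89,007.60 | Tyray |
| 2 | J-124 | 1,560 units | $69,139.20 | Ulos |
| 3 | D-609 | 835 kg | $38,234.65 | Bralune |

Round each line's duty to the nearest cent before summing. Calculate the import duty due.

Line 1 (S-933, Tyray, 363 kg, $89,007.60):
Base rate for S-933 is $7.41/kg.
Duty = 363 × $7.41 = $2,689.83.
Line 2 (J-124, Ulos, 1,560 units, $69,139.20):
Base rate for J-124 is $2.73/unit.
Origin Ulos qualifies under the Farmark–Ulos agreement and J-124 is covered: preferential rate Free applies instead.
The additional-duty order on J-124 targets Bralune, not Ulos; it does not apply.
Duty = $69,139.20 × 0% = $0.00.
Line 3 (D-609, Bralune, 835 kg, $38,234.65):
Base rate for D-609 is 27.5%.
Additional duty on D-609 from Bralune: +10.2%. Applied ad valorem rate: 27.5% + 10.2% = 37.7%.
Duty = $38,234.65 × 37.7% = $14,414.46.
Total = $2,689.83 + $0.00 + $14,414.46 = $17,104.29.

$17,104.29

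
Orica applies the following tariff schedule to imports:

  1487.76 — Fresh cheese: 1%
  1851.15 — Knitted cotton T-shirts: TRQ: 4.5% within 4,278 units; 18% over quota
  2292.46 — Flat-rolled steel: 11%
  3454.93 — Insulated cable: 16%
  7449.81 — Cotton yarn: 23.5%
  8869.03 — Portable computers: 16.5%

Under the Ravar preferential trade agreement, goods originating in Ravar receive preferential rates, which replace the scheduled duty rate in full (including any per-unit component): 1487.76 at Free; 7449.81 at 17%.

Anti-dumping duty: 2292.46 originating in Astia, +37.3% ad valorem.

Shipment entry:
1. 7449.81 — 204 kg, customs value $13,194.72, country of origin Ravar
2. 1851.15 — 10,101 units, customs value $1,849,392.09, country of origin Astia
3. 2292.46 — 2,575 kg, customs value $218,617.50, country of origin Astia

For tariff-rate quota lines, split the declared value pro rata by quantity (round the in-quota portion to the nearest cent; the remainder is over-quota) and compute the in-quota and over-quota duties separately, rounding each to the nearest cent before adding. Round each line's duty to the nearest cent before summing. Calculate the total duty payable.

Line 1 (7449.81, Ravar, 204 kg, $13,194.72):
Base rate for 7449.81 is 23.5%.
Origin Ravar qualifies under the Orica–Ravar agreement and 7449.81 is covered: preferential rate 17% applies instead.
Duty = $13,194.72 × 17% = $2,243.10.
Line 2 (1851.15, Astia, 10,101 units, $1,849,392.09):
Code 1851.15 is under a tariff-rate quota (threshold 4,278 units). In-quota: 4,278 units at 4.5%; over-quota: 5,823 units at 18%.
Pro-rata value split: in-quota = $1,849,392.09 × 4,278/10,101 = $783,259.02; over-quota = $1,849,392.09 − $783,259.02 = $1,066,133.07.
In-quota duty = $783,259.02 × 4.5% = $35,246.66. Over-quota duty = $1,066,133.07 × 18% = $191,903.95.
Line duty = $35,246.66 + $191,903.95 = $227,150.61.
Line 3 (2292.46, Astia, 2,575 kg, $218,617.50):
Base rate for 2292.46 is 11%.
Additional duty on 2292.46 from Astia: +37.3%. Applied ad valorem rate: 11% + 37.3% = 48.3%.
Duty = $218,617.50 × 48.3% = $105,592.25.
Total = $2,243.10 + $227,150.61 + $105,592.25 = $334,985.96.

$334,985.96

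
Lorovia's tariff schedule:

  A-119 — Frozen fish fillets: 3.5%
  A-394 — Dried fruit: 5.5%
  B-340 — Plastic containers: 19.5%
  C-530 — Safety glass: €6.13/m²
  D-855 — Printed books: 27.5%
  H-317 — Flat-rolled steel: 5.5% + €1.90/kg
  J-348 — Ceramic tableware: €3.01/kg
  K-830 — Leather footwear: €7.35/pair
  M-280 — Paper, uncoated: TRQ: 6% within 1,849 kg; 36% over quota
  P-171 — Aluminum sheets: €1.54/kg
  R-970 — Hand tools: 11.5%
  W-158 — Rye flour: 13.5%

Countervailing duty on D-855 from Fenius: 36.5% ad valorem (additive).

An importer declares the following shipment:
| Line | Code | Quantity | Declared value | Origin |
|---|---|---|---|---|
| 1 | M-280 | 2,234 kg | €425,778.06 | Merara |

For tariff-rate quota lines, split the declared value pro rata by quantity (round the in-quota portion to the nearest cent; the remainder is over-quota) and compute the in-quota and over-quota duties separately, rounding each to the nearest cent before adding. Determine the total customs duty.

Line 1 (M-280, Merara, 2,234 kg, €425,778.06):
Code M-280 is under a tariff-rate quota (threshold 1,849 kg). In-quota: 1,849 kg at 6%; over-quota: 385 kg at 36%.
Pro-rata value split: in-quota = €425,778.06 × 1,849/2,234 = €352,400.91; over-quota = €425,778.06 − €352,400.91 = €73,377.15.
In-quota duty = €352,400.91 × 6% = €21,144.05. Over-quota duty = €73,377.15 × 36% = €26,415.77.
Line duty = €21,144.05 + €26,415.77 = €47,559.82.

€47,559.82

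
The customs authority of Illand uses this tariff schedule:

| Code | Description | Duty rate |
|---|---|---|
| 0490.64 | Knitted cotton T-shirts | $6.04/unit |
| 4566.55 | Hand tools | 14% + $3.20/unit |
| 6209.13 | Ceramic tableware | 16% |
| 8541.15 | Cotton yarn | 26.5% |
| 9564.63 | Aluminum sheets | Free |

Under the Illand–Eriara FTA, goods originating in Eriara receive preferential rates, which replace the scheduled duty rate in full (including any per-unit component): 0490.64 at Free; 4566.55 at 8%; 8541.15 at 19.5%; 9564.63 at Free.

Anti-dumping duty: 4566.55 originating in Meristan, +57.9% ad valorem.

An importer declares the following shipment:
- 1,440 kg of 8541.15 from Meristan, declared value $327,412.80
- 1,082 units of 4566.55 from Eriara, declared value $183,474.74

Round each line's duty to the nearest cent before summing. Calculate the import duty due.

$101,442.37

Line 1 (8541.15, Meristan, 1,440 kg, $327,412.80):
Base rate for 8541.15 is 26.5%.
8541.15 has an FTA preferential rate, but origin Meristan is not Eriara; base rate stands.
Duty = $327,412.80 × 26.5% = $86,764.39.
Line 2 (4566.55, Eriara, 1,082 units, $183,474.74):
Base rate for 4566.55 is 14% + $3.20/unit.
Origin Eriara qualifies under the Illand–Eriara agreement and 4566.55 is covered: preferential rate 8% applies instead.
The additional-duty order on 4566.55 targets Meristan, not Eriara; it does not apply.
Duty = $183,474.74 × 8% = $14,677.98.
Total = $86,764.39 + $14,677.98 = $101,442.37.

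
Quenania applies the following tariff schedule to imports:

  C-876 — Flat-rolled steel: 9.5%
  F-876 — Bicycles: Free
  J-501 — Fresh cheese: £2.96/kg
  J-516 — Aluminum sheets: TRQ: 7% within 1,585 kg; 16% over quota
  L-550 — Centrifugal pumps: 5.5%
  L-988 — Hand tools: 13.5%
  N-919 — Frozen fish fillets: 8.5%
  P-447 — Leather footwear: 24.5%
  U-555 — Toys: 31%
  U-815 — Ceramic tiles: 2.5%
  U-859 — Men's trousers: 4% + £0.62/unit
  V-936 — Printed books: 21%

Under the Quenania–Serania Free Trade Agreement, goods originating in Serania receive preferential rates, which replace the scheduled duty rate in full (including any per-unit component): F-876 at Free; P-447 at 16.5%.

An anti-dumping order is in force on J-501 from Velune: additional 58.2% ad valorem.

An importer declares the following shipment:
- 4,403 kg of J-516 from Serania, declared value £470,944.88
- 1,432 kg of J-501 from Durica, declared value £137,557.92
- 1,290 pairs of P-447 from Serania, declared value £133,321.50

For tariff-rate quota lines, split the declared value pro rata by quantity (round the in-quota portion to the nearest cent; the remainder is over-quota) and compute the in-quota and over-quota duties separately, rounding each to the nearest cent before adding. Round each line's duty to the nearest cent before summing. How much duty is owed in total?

Line 1 (J-516, Serania, 4,403 kg, £470,944.88):
Code J-516 is under a tariff-rate quota (threshold 1,585 kg). In-quota: 1,585 kg at 7%; over-quota: 2,818 kg at 16%.
Pro-rata value split: in-quota = £470,944.88 × 1,585/4,403 = £169,531.60; over-quota = £470,944.88 − £169,531.60 = £301,413.28.
In-quota duty = £169,531.60 × 7% = £11,867.21. Over-quota duty = £301,413.28 × 16% = £48,226.12.
Line duty = £11,867.21 + £48,226.12 = £60,093.33.
Line 2 (J-501, Durica, 1,432 kg, £137,557.92):
Base rate for J-501 is £2.96/kg.
The additional-duty order on J-501 targets Velune, not Durica; it does not apply.
Duty = 1,432 × £2.96 = £4,238.72.
Line 3 (P-447, Serania, 1,290 pairs, £133,321.50):
Base rate for P-447 is 24.5%.
Origin Serania qualifies under the Quenania–Serania agreement and P-447 is covered: preferential rate 16.5% applies instead.
Duty = £133,321.50 × 16.5% = £21,998.05.
Total = £60,093.33 + £4,238.72 + £21,998.05 = £86,330.10.

£86,330.10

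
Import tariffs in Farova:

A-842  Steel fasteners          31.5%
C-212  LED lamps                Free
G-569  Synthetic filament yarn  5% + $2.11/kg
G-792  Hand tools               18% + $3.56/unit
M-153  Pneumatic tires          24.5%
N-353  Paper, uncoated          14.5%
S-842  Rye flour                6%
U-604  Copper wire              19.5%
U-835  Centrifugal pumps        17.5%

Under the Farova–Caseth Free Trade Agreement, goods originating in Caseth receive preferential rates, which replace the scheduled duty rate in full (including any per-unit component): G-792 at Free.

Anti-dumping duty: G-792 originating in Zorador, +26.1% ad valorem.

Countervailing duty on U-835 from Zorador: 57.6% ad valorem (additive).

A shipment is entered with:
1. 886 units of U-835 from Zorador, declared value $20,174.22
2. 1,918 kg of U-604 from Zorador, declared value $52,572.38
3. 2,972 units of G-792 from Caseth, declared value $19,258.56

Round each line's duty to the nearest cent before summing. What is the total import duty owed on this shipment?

Line 1 (U-835, Zorador, 886 units, $20,174.22):
Base rate for U-835 is 17.5%.
Additional duty on U-835 from Zorador: +57.6%. Applied ad valorem rate: 17.5% + 57.6% = 75.1%.
Duty = $20,174.22 × 75.1% = $15,150.84.
Line 2 (U-604, Zorador, 1,918 kg, $52,572.38):
Base rate for U-604 is 19.5%.
Duty = $52,572.38 × 19.5% = $10,251.61.
Line 3 (G-792, Caseth, 2,972 units, $19,258.56):
Base rate for G-792 is 18% + $3.56/unit.
Origin Caseth qualifies under the Farova–Caseth agreement and G-792 is covered: preferential rate Free applies instead.
The additional-duty order on G-792 targets Zorador, not Caseth; it does not apply.
Duty = $19,258.56 × 0% = $0.00.
Total = $15,150.84 + $10,251.61 + $0.00 = $25,402.45.

$25,402.45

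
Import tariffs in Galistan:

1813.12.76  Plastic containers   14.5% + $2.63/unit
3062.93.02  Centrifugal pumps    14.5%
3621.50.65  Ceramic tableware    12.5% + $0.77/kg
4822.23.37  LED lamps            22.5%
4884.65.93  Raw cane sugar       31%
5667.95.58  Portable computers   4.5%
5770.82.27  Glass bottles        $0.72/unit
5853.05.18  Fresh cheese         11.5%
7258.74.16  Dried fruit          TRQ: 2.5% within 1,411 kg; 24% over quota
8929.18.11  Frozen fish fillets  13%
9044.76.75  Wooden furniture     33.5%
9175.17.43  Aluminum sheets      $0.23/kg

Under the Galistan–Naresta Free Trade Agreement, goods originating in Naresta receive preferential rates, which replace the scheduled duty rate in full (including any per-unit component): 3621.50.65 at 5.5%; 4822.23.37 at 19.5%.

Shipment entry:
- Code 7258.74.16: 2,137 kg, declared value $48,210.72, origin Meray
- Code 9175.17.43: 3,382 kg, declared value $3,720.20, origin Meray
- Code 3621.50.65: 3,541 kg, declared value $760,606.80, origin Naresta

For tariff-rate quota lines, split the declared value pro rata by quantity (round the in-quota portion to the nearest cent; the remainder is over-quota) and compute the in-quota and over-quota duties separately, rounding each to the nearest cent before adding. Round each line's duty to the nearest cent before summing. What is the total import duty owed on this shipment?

$47,337.88

Line 1 (7258.74.16, Meray, 2,137 kg, $48,210.72):
Code 7258.74.16 is under a tariff-rate quota (threshold 1,411 kg). In-quota: 1,411 kg at 2.5%; over-quota: 726 kg at 24%.
Pro-rata value split: in-quota = $48,210.72 × 1,411/2,137 = $31,832.16; over-quota = $48,210.72 − $31,832.16 = $16,378.56.
In-quota duty = $31,832.16 × 2.5% = $795.80. Over-quota duty = $16,378.56 × 24% = $3,930.85.
Line duty = $795.80 + $3,930.85 = $4,726.65.
Line 2 (9175.17.43, Meray, 3,382 kg, $3,720.20):
Base rate for 9175.17.43 is $0.23/kg.
Duty = 3,382 × $0.23 = $777.86.
Line 3 (3621.50.65, Naresta, 3,541 kg, $760,606.80):
Base rate for 3621.50.65 is 12.5% + $0.77/kg.
Origin Naresta qualifies under the Galistan–Naresta agreement and 3621.50.65 is covered: preferential rate 5.5% applies instead.
Duty = $760,606.80 × 5.5% = $41,833.37.
Total = $4,726.65 + $777.86 + $41,833.37 = $47,337.88.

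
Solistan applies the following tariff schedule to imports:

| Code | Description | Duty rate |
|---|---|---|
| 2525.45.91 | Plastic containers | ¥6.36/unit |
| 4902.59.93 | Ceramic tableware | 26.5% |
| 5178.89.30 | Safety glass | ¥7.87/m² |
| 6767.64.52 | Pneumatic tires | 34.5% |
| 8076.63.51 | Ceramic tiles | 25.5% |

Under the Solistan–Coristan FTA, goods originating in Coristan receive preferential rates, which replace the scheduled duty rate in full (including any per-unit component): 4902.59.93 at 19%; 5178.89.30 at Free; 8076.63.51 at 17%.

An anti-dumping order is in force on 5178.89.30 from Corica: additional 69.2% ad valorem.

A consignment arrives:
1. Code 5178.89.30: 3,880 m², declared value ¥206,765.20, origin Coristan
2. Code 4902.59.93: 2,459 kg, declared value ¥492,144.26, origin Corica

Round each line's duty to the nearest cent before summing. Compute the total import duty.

Line 1 (5178.89.30, Coristan, 3,880 m², ¥206,765.20):
Base rate for 5178.89.30 is ¥7.87/m².
Origin Coristan qualifies under the Solistan–Coristan agreement and 5178.89.30 is covered: preferential rate Free applies instead.
The additional-duty order on 5178.89.30 targets Corica, not Coristan; it does not apply.
Duty = ¥206,765.20 × 0% = ¥0.00.
Line 2 (4902.59.93, Corica, 2,459 kg, ¥492,144.26):
Base rate for 4902.59.93 is 26.5%.
4902.59.93 has an FTA preferential rate, but origin Corica is not Coristan; base rate stands.
Duty = ¥492,144.26 × 26.5% = ¥130,418.23.
Total = ¥0.00 + ¥130,418.23 = ¥130,418.23.

¥130,418.23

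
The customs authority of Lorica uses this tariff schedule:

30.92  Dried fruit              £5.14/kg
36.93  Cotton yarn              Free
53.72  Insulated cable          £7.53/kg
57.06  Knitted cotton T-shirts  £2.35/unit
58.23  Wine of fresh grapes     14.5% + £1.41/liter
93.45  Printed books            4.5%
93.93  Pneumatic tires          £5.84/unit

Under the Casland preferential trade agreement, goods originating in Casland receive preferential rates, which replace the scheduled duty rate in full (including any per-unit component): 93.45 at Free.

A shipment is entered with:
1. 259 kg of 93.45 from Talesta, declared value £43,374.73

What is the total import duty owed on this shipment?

Line 1 (93.45, Talesta, 259 kg, £43,374.73):
Base rate for 93.45 is 4.5%.
93.45 has an FTA preferential rate, but origin Talesta is not Casland; base rate stands.
Duty = £43,374.73 × 4.5% = £1,951.86.

£1,951.86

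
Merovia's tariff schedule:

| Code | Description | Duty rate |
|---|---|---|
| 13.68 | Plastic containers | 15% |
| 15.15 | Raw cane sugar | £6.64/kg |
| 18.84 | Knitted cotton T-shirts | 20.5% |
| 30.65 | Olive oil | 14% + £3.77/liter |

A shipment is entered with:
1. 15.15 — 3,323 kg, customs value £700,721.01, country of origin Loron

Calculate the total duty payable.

£22,064.72

Line 1 (15.15, Loron, 3,323 kg, £700,721.01):
Base rate for 15.15 is £6.64/kg.
Duty = 3,323 × £6.64 = £22,064.72.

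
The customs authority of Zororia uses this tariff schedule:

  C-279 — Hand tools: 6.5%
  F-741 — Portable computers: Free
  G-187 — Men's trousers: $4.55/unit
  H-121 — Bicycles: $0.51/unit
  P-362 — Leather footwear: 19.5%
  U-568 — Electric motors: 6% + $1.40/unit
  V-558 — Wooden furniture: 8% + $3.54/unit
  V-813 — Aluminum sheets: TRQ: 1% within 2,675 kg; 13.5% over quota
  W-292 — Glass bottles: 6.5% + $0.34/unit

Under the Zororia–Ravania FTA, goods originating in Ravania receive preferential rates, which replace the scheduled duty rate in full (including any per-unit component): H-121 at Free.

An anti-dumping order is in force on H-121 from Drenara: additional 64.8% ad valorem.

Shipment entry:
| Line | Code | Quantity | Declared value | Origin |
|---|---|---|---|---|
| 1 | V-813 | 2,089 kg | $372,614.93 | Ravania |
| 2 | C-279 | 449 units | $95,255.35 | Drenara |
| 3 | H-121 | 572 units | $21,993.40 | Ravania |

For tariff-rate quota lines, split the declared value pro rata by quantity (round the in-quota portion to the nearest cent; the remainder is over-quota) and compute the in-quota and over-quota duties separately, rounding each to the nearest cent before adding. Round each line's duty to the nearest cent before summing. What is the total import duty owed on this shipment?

Line 1 (V-813, Ravania, 2,089 kg, $372,614.93):
Code V-813 is under a tariff-rate quota (threshold 2,675 kg). Quantity 2,089 kg is within the quota, so the in-quota rate 1% applies to the full value.
Duty = $372,614.93 × 1% = $3,726.15.
Line 2 (C-279, Drenara, 449 units, $95,255.35):
Base rate for C-279 is 6.5%.
Duty = $95,255.35 × 6.5% = $6,191.60.
Line 3 (H-121, Ravania, 572 units, $21,993.40):
Base rate for H-121 is $0.51/unit.
Origin Ravania qualifies under the Zororia–Ravania agreement and H-121 is covered: preferential rate Free applies instead.
The additional-duty order on H-121 targets Drenara, not Ravania; it does not apply.
Duty = $21,993.40 × 0% = $0.00.
Total = $3,726.15 + $6,191.60 + $0.00 = $9,917.75.

$9,917.75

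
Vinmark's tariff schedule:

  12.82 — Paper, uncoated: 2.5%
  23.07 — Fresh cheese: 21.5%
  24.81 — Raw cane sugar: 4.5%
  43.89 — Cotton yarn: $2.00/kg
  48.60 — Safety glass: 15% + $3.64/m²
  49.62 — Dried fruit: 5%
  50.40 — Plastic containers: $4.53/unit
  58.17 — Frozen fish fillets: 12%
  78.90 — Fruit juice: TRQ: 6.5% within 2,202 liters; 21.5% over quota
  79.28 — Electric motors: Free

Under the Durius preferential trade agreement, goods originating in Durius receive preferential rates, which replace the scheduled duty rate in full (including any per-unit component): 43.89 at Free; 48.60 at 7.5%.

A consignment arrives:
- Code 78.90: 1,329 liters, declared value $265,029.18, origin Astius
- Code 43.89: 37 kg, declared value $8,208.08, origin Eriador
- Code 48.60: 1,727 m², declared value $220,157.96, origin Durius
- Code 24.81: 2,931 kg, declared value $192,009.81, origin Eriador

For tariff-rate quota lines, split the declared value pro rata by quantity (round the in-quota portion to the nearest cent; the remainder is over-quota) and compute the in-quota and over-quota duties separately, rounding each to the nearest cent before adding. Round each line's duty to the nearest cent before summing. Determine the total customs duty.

$42,453.19

Line 1 (78.90, Astius, 1,329 liters, $265,029.18):
Code 78.90 is under a tariff-rate quota (threshold 2,202 liters). Quantity 1,329 liters is within the quota, so the in-quota rate 6.5% applies to the full value.
Duty = $265,029.18 × 6.5% = $17,226.90.
Line 2 (43.89, Eriador, 37 kg, $8,208.08):
Base rate for 43.89 is $2.00/kg.
43.89 has an FTA preferential rate, but origin Eriador is not Durius; base rate stands.
Duty = 37 × $2.00 = $74.00.
Line 3 (48.60, Durius, 1,727 m², $220,157.96):
Base rate for 48.60 is 15% + $3.64/m².
Origin Durius qualifies under the Vinmark–Durius agreement and 48.60 is covered: preferential rate 7.5% applies instead.
Duty = $220,157.96 × 7.5% = $16,511.85.
Line 4 (24.81, Eriador, 2,931 kg, $192,009.81):
Base rate for 24.81 is 4.5%.
Duty = $192,009.81 × 4.5% = $8,640.44.
Total = $17,226.90 + $74.00 + $16,511.85 + $8,640.44 = $42,453.19.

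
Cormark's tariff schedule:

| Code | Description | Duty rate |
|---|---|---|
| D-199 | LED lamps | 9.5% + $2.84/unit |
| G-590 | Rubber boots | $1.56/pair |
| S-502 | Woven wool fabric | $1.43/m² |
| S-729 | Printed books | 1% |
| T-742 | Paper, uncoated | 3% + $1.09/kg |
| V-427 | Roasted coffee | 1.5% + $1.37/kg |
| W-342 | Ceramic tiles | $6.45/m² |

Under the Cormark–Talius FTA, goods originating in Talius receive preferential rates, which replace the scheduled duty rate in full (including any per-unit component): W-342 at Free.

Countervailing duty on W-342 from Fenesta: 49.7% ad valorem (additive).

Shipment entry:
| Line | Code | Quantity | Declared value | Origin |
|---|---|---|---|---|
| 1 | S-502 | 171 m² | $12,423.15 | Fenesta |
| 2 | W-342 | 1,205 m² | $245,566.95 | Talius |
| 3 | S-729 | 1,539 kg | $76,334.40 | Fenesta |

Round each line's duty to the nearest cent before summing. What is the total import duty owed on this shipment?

$1,007.87

Line 1 (S-502, Fenesta, 171 m², $12,423.15):
Base rate for S-502 is $1.43/m².
Duty = 171 × $1.43 = $244.53.
Line 2 (W-342, Talius, 1,205 m², $245,566.95):
Base rate for W-342 is $6.45/m².
Origin Talius qualifies under the Cormark–Talius agreement and W-342 is covered: preferential rate Free applies instead.
The additional-duty order on W-342 targets Fenesta, not Talius; it does not apply.
Duty = $245,566.95 × 0% = $0.00.
Line 3 (S-729, Fenesta, 1,539 kg, $76,334.40):
Base rate for S-729 is 1%.
Duty = $76,334.40 × 1% = $763.34.
Total = $244.53 + $0.00 + $763.34 = $1,007.87.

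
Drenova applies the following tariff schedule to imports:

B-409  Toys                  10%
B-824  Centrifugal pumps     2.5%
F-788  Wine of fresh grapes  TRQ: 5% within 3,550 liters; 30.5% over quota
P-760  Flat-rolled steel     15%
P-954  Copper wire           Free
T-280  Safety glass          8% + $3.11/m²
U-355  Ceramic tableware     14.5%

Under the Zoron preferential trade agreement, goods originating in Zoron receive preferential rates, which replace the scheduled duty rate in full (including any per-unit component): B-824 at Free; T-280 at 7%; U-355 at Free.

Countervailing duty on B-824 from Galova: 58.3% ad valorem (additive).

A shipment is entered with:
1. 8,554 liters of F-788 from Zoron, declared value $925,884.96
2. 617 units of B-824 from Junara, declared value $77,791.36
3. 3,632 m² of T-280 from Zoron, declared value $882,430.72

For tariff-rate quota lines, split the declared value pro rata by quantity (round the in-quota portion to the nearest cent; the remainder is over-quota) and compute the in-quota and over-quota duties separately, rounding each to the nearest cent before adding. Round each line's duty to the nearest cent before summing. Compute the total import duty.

$248,125.58

Line 1 (F-788, Zoron, 8,554 liters, $925,884.96):
Code F-788 is under a tariff-rate quota (threshold 3,550 liters). In-quota: 3,550 liters at 5%; over-quota: 5,004 liters at 30.5%.
Pro-rata value split: in-quota = $925,884.96 × 3,550/8,554 = $384,252.00; over-quota = $925,884.96 − $384,252.00 = $541,632.96.
In-quota duty = $384,252.00 × 5% = $19,212.60. Over-quota duty = $541,632.96 × 30.5% = $165,198.05.
Line duty = $19,212.60 + $165,198.05 = $184,410.65.
Line 2 (B-824, Junara, 617 units, $77,791.36):
Base rate for B-824 is 2.5%.
B-824 has an FTA preferential rate, but origin Junara is not Zoron; base rate stands.
The additional-duty order on B-824 targets Galova, not Junara; it does not apply.
Duty = $77,791.36 × 2.5% = $1,944.78.
Line 3 (T-280, Zoron, 3,632 m², $882,430.72):
Base rate for T-280 is 8% + $3.11/m².
Origin Zoron qualifies under the Drenova–Zoron agreement and T-280 is covered: preferential rate 7% applies instead.
Duty = $882,430.72 × 7% = $61,770.15.
Total = $184,410.65 + $1,944.78 + $61,770.15 = $248,125.58.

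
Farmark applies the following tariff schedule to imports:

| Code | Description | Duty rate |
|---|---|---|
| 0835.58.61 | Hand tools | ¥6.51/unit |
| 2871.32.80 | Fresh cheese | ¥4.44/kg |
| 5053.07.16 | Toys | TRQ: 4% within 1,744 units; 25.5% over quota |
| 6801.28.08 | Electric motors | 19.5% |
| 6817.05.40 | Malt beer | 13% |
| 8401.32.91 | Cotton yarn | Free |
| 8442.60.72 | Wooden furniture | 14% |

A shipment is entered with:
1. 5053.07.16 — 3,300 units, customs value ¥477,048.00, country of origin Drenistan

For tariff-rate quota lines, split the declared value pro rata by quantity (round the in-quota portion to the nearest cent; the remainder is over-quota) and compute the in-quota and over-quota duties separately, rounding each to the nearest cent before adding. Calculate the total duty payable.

Line 1 (5053.07.16, Drenistan, 3,300 units, ¥477,048.00):
Code 5053.07.16 is under a tariff-rate quota (threshold 1,744 units). In-quota: 1,744 units at 4%; over-quota: 1,556 units at 25.5%.
Pro-rata value split: in-quota = ¥477,048.00 × 1,744/3,300 = ¥252,112.64; over-quota = ¥477,048.00 − ¥252,112.64 = ¥224,935.36.
In-quota duty = ¥252,112.64 × 4% = ¥10,084.51. Over-quota duty = ¥224,935.36 × 25.5% = ¥57,358.52.
Line duty = ¥10,084.51 + ¥57,358.52 = ¥67,443.03.

¥67,443.03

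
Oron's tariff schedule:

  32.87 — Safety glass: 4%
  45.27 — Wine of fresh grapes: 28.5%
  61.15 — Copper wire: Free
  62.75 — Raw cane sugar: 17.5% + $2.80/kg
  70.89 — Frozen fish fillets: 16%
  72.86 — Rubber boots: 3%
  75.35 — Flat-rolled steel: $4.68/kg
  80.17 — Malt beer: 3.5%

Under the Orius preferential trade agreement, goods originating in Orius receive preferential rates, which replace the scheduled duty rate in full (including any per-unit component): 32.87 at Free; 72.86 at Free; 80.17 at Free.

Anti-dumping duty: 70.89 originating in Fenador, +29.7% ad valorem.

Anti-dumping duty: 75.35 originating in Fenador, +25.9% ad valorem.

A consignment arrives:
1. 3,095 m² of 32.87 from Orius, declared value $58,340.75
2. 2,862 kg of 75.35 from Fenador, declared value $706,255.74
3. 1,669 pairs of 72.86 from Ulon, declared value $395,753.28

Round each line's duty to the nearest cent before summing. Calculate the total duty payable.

$208,187.00

Line 1 (32.87, Orius, 3,095 m², $58,340.75):
Base rate for 32.87 is 4%.
Origin Orius qualifies under the Oron–Orius agreement and 32.87 is covered: preferential rate Free applies instead.
Duty = $58,340.75 × 0% = $0.00.
Line 2 (75.35, Fenador, 2,862 kg, $706,255.74):
Base rate for 75.35 is $4.68/kg.
Additional duty on 75.35 from Fenador: +25.9% ad valorem. Applied ad valorem rate = 25.9%.
Duty = $706,255.74 × 25.9% + 2,862 × $4.68 = $196,314.40.
Line 3 (72.86, Ulon, 1,669 pairs, $395,753.28):
Base rate for 72.86 is 3%.
72.86 has an FTA preferential rate, but origin Ulon is not Orius; base rate stands.
Duty = $395,753.28 × 3% = $11,872.60.
Total = $0.00 + $196,314.40 + $11,872.60 = $208,187.00.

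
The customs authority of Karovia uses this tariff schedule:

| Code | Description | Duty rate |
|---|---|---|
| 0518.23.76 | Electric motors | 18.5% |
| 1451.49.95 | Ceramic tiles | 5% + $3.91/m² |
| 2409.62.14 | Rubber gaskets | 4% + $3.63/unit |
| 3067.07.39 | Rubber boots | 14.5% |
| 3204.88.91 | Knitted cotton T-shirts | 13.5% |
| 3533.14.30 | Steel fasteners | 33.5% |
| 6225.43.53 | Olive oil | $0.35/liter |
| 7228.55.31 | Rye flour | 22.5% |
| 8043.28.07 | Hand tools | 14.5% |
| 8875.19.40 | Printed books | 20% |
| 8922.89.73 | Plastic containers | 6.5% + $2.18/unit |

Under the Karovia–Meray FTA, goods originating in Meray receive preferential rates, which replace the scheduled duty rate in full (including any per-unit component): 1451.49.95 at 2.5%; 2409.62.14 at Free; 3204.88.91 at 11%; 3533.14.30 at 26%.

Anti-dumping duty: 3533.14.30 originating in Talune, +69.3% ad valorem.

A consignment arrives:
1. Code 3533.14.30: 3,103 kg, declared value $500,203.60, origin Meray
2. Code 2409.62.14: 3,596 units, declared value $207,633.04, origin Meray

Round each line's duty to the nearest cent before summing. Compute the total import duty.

Line 1 (3533.14.30, Meray, 3,103 kg, $500,203.60):
Base rate for 3533.14.30 is 33.5%.
Origin Meray qualifies under the Karovia–Meray agreement and 3533.14.30 is covered: preferential rate 26% applies instead.
The additional-duty order on 3533.14.30 targets Talune, not Meray; it does not apply.
Duty = $500,203.60 × 26% = $130,052.94.
Line 2 (2409.62.14, Meray, 3,596 units, $207,633.04):
Base rate for 2409.62.14 is 4% + $3.63/unit.
Origin Meray qualifies under the Karovia–Meray agreement and 2409.62.14 is covered: preferential rate Free applies instead.
Duty = $207,633.04 × 0% = $0.00.
Total = $130,052.94 + $0.00 = $130,052.94.

$130,052.94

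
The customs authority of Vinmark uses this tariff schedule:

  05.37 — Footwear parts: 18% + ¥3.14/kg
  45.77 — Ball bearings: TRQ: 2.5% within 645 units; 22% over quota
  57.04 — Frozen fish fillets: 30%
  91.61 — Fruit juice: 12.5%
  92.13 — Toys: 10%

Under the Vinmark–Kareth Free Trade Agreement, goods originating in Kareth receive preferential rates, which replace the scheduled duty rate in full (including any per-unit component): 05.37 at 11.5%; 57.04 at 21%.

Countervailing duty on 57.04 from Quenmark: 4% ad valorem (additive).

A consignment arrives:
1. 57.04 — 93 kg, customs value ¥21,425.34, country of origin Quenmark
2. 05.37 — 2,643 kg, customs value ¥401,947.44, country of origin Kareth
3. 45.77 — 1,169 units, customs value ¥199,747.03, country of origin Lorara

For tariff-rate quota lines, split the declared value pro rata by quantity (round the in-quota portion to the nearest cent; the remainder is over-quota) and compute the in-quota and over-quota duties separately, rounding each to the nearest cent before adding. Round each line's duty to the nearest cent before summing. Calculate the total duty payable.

Line 1 (57.04, Quenmark, 93 kg, ¥21,425.34):
Base rate for 57.04 is 30%.
57.04 has an FTA preferential rate, but origin Quenmark is not Kareth; base rate stands.
Additional duty on 57.04 from Quenmark: +4%. Applied ad valorem rate: 30% + 4% = 34%.
Duty = ¥21,425.34 × 34% = ¥7,284.62.
Line 2 (05.37, Kareth, 2,643 kg, ¥401,947.44):
Base rate for 05.37 is 18% + ¥3.14/kg.
Origin Kareth qualifies under the Vinmark–Kareth agreement and 05.37 is covered: preferential rate 11.5% applies instead.
Duty = ¥401,947.44 × 11.5% = ¥46,223.96.
Line 3 (45.77, Lorara, 1,169 units, ¥199,747.03):
Code 45.77 is under a tariff-rate quota (threshold 645 units). In-quota: 645 units at 2.5%; over-quota: 524 units at 22%.
Pro-rata value split: in-quota = ¥199,747.03 × 645/1,169 = ¥110,211.15; over-quota = ¥199,747.03 − ¥110,211.15 = ¥89,535.88.
In-quota duty = ¥110,211.15 × 2.5% = ¥2,755.28. Over-quota duty = ¥89,535.88 × 22% = ¥19,697.89.
Line duty = ¥2,755.28 + ¥19,697.89 = ¥22,453.17.
Total = ¥7,284.62 + ¥46,223.96 + ¥22,453.17 = ¥75,961.75.

¥75,961.75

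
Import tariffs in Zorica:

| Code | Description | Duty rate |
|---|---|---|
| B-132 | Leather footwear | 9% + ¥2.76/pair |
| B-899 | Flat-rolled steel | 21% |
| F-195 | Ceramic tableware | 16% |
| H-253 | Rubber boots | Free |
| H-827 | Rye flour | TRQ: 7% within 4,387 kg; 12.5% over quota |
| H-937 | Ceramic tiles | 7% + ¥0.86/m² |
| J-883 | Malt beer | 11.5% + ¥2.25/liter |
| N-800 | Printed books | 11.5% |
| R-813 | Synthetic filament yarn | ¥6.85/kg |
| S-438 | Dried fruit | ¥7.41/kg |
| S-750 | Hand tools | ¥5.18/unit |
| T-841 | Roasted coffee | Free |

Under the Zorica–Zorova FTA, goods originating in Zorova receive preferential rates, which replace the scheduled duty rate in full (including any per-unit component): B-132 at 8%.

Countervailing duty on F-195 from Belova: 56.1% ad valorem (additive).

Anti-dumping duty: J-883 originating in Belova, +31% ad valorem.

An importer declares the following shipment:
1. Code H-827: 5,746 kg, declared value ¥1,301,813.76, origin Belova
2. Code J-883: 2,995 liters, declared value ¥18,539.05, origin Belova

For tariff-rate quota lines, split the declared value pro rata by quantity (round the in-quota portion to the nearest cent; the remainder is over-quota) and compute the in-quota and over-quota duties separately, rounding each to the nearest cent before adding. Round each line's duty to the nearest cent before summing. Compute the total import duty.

Line 1 (H-827, Belova, 5,746 kg, ¥1,301,813.76):
Code H-827 is under a tariff-rate quota (threshold 4,387 kg). In-quota: 4,387 kg at 7%; over-quota: 1,359 kg at 12.5%.
Pro-rata value split: in-quota = ¥1,301,813.76 × 4,387/5,746 = ¥993,918.72; over-quota = ¥1,301,813.76 − ¥993,918.72 = ¥307,895.04.
In-quota duty = ¥993,918.72 × 7% = ¥69,574.31. Over-quota duty = ¥307,895.04 × 12.5% = ¥38,486.88.
Line duty = ¥69,574.31 + ¥38,486.88 = ¥108,061.19.
Line 2 (J-883, Belova, 2,995 liters, ¥18,539.05):
Base rate for J-883 is 11.5% + ¥2.25/liter.
Additional duty on J-883 from Belova: +31%. Applied ad valorem rate: 11.5% + 31% = 42.5%.
Duty = ¥18,539.05 × 42.5% + 2,995 × ¥2.25 = ¥14,617.85.
Total = ¥108,061.19 + ¥14,617.85 = ¥122,679.04.

¥122,679.04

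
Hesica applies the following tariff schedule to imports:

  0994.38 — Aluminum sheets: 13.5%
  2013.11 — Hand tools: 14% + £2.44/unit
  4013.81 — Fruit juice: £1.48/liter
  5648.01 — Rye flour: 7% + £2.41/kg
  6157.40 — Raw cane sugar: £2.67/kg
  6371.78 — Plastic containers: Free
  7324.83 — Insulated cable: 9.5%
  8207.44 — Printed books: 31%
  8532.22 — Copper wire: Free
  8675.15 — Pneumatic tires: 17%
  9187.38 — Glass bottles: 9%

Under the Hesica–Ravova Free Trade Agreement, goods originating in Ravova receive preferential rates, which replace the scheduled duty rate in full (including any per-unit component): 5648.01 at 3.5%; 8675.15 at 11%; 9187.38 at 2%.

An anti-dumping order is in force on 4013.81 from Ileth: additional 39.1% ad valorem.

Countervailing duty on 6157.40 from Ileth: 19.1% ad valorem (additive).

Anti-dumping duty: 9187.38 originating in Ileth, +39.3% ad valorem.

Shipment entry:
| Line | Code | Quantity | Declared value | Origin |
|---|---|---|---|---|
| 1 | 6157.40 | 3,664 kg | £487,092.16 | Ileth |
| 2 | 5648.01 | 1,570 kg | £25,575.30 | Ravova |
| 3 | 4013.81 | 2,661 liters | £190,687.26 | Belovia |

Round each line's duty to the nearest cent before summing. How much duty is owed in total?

£107,650.90

Line 1 (6157.40, Ileth, 3,664 kg, £487,092.16):
Base rate for 6157.40 is £2.67/kg.
Additional duty on 6157.40 from Ileth: +19.1% ad valorem. Applied ad valorem rate = 19.1%.
Duty = £487,092.16 × 19.1% + 3,664 × £2.67 = £102,817.48.
Line 2 (5648.01, Ravova, 1,570 kg, £25,575.30):
Base rate for 5648.01 is 7% + £2.41/kg.
Origin Ravova qualifies under the Hesica–Ravova agreement and 5648.01 is covered: preferential rate 3.5% applies instead.
Duty = £25,575.30 × 3.5% = £895.14.
Line 3 (4013.81, Belovia, 2,661 liters, £190,687.26):
Base rate for 4013.81 is £1.48/liter.
The additional-duty order on 4013.81 targets Ileth, not Belovia; it does not apply.
Duty = 2,661 × £1.48 = £3,938.28.
Total = £102,817.48 + £895.14 + £3,938.28 = £107,650.90.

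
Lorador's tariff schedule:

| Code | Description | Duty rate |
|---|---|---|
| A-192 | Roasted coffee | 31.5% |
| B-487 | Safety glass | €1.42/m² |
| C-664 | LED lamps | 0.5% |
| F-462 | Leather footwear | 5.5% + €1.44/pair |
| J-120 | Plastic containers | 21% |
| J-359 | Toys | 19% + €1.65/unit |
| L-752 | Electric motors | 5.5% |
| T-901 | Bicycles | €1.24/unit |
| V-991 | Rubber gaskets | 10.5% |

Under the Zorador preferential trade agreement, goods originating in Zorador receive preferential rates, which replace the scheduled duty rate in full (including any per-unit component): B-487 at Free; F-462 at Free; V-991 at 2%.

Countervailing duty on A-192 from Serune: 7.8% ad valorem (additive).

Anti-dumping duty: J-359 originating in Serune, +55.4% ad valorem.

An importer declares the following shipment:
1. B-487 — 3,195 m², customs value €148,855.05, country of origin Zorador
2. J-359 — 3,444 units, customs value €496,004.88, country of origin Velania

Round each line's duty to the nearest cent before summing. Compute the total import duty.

Line 1 (B-487, Zorador, 3,195 m², €148,855.05):
Base rate for B-487 is €1.42/m².
Origin Zorador qualifies under the Lorador–Zorador agreement and B-487 is covered: preferential rate Free applies instead.
Duty = €148,855.05 × 0% = €0.00.
Line 2 (J-359, Velania, 3,444 units, €496,004.88):
Base rate for J-359 is 19% + €1.65/unit.
The additional-duty order on J-359 targets Serune, not Velania; it does not apply.
Duty = €496,004.88 × 19% + 3,444 × €1.65 = €99,923.53.
Total = €0.00 + €99,923.53 = €99,923.53.

€99,923.53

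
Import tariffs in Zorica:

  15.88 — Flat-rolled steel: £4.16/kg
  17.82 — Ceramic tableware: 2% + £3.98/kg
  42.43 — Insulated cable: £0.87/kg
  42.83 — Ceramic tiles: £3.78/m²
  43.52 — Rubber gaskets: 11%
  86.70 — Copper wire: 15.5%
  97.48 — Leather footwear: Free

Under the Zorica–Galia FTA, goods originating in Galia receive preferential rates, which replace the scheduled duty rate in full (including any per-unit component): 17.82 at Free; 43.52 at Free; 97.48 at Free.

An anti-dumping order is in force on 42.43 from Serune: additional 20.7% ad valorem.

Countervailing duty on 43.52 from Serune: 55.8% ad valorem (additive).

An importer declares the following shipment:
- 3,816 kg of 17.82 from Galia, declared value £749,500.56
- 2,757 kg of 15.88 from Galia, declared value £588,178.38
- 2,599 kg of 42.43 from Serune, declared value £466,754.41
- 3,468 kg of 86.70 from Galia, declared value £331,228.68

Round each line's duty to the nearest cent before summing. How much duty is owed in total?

Line 1 (17.82, Galia, 3,816 kg, £749,500.56):
Base rate for 17.82 is 2% + £3.98/kg.
Origin Galia qualifies under the Zorica–Galia agreement and 17.82 is covered: preferential rate Free applies instead.
Duty = £749,500.56 × 0% = £0.00.
Line 2 (15.88, Galia, 2,757 kg, £588,178.38):
Base rate for 15.88 is £4.16/kg.
Origin Galia is the FTA partner but 15.88 is not on the preference list; base rate stands.
Duty = 2,757 × £4.16 = £11,469.12.
Line 3 (42.43, Serune, 2,599 kg, £466,754.41):
Base rate for 42.43 is £0.87/kg.
Additional duty on 42.43 from Serune: +20.7% ad valorem. Applied ad valorem rate = 20.7%.
Duty = £466,754.41 × 20.7% + 2,599 × £0.87 = £98,879.29.
Line 4 (86.70, Galia, 3,468 kg, £331,228.68):
Base rate for 86.70 is 15.5%.
Origin Galia is the FTA partner but 86.70 is not on the preference list; base rate stands.
Duty = £331,228.68 × 15.5% = £51,340.45.
Total = £0.00 + £11,469.12 + £98,879.29 + £51,340.45 = £161,688.86.

£161,688.86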